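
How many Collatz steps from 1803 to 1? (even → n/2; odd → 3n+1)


1803 → 5410 → 2705 → 8116 → 4058 → 2029 → 6088 → 3044 → 1522 → 761 → 2284 → 1142 → 571 → 1714 → 857 → 2572 → 1286 → 643 → 1930 → 965 → 2896 → 1448 → 724 → 362 → 181 → 544 → 272 → 136 → 68 → 34 → 17 → 52 → 26 → 13 → 40 → 20 → 10 → 5 → 16 → 8 → 4 → 2 → 1
Total steps = 42

42 steps


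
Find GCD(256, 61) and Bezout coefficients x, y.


Tabular extended Euclidean (each row: r = 256*s + 61*t):
r=256, s=1, t=0
r=61, s=0, t=1
q=4: r=12, s=1, t=-4   [256*(1) + 61*(-4) = 12]
q=5: r=1, s=-5, t=21   [256*(-5) + 61*(21) = 1]
q=12: r=0, s=61, t=-256   [256*(61) + 61*(-256) = 0]
GCD = 1; from the row with r=1: x=-5, y=21
Check: 256*(-5) + 61*(21) = -1280 + 1281 = 1

GCD = 1, x = -5, y = 21


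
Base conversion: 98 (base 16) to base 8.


98 (base 16) = 152 (decimal)
152 (decimal) = 230 (base 8)


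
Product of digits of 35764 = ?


3 × 5 × 7 × 6 × 4 = 2520


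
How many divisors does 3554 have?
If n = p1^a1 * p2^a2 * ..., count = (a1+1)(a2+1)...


3554 = 2^1 × 1777^1
d(3554) = (1+1) × (1+1) = 4

4 divisors


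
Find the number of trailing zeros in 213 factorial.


floor(213/5) = 42
floor(213/25) = 8
floor(213/125) = 1
Total = 51

51 trailing zeros


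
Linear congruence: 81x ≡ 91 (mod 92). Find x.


GCD(81, 92) = 1, unique solution
a^(-1) mod 92 = 25
x = 25 * 91 mod 92 = 67

x ≡ 67 (mod 92)


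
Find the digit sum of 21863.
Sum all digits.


2 + 1 + 8 + 6 + 3 = 20


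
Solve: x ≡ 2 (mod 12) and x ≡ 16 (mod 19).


M = 12*19 = 228
M1 = M/12 = 19, M2 = M/19 = 12
M1^(-1) mod 12 = 7, M2^(-1) mod 19 = 8
x = 2*19*7 + 16*12*8 = 1802
1802 mod 228 = 206
Check: 206 mod 12 = 2 ✓, 206 mod 19 = 16 ✓

x ≡ 206 (mod 228)


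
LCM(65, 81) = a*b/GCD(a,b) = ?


GCD(65, 81) = 1
LCM = 65*81/1 = 5265/1 = 5265

LCM = 5265


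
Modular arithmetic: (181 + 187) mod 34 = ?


181 + 187 = 368
368 mod 34 = 28


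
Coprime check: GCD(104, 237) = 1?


Euclidean algorithm:
237 = 2 * 104 + 29
104 = 3 * 29 + 17
29 = 1 * 17 + 12
17 = 1 * 12 + 5
12 = 2 * 5 + 2
5 = 2 * 2 + 1
2 = 2 * 1 + 0
GCD(104, 237) = 1

Yes, coprime (GCD = 1)


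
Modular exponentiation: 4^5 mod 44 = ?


4^1 mod 44 = 4
4^2 mod 44 = 16
4^3 mod 44 = 20
4^4 mod 44 = 36
4^5 mod 44 = 12


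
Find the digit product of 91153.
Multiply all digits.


9 × 1 × 1 × 5 × 3 = 135


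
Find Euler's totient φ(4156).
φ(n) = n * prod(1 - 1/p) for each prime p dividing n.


4156 = 2^2 × 1039
Prime factors: 2, 1039
φ(4156) = 4156 × (1-1/2) × (1-1/1039)
= 4156 × 1/2 × 1038/1039 = 2076

φ(4156) = 2076


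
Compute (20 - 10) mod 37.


20 - 10 = 10
10 mod 37 = 10


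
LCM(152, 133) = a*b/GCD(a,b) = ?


GCD(152, 133) = 19
LCM = 152*133/19 = 20216/19 = 1064

LCM = 1064


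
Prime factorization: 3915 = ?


3915 / 3 = 1305
1305 / 3 = 435
435 / 3 = 145
145 / 5 = 29
29 / 29 = 1
3915 = 3^3 × 5 × 29


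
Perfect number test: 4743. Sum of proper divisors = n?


Proper divisors of 4743: 1, 3, 9, 17, 31, 51, 93, 153, 279, 527, 1581
Sum = 1 + 3 + 9 + 17 + 31 + 51 + 93 + 153 + 279 + 527 + 1581 = 2745

No, 4743 is not perfect (2745 ≠ 4743)


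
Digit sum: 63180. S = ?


6 + 3 + 1 + 8 + 0 = 18


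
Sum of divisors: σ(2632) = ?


Divisors of 2632: 1, 2, 4, 7, 8, 14, 28, 47, 56, 94, 188, 329, 376, 658, 1316, 2632
Sum = 1 + 2 + 4 + 7 + 8 + 14 + 28 + 47 + 56 + 94 + 188 + 329 + 376 + 658 + 1316 + 2632 = 5760

σ(2632) = 5760


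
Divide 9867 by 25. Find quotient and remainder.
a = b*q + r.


9867 = 25 * 394 + 17
Check: 9850 + 17 = 9867

q = 394, r = 17


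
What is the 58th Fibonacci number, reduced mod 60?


F(k) mod 60 for k=1..58:
1, 1, 2, 3, 5, 8, 13, 21, 34, 55, 29, 24, 53, 17, 10, 27, 37, 4, 41, 45, 26, 11, 37, 48, 25, 13, 38, 51, 29, 20, 49, 9, 58, 7, 5, 12, 17, 29, 46, 15, 1, 16, 17, 33, 50, 23, 13, 36, 49, 25, 14, 39, 53, 32, 25, 57, 22, 19
F(58) mod 60 = 19


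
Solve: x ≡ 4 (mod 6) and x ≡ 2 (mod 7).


M = 6*7 = 42
M1 = M/6 = 7, M2 = M/7 = 6
M1^(-1) mod 6 = 1, M2^(-1) mod 7 = 6
x = 4*7*1 + 2*6*6 = 100
100 mod 42 = 16
Check: 16 mod 6 = 4 ✓, 16 mod 7 = 2 ✓

x ≡ 16 (mod 42)


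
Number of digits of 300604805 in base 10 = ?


300604805 has 9 digits in base 10
floor(log10(300604805)) + 1 = floor(8.4780) + 1 = 9

9 digits (base 10)


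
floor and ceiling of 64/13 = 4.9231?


64/13 = 4.9231
floor = 4
ceil = 5

floor = 4, ceil = 5


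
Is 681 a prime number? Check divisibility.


681 / 3 = 227 (exact division)
681 is NOT prime.

No, 681 is not prime


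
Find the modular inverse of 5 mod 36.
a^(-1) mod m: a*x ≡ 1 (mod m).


Use the extended Euclidean algorithm on (36, 5); each row r = 36*s + 5*t:
r=36, s=1, t=0
r=5, s=0, t=1
q=7: r=1, s=1, t=-7   [36*(1) + 5*(-7) = 1]
q=5: r=0, s=-5, t=36   [36*(-5) + 5*(36) = 0]
GCD = 1 with t = -7, so 5*(-7) ≡ 1 (mod 36)
Inverse = -7 mod 36 = 29
Check: 5 * 29 = 145 ≡ 1 (mod 36)

5^(-1) ≡ 29 (mod 36)


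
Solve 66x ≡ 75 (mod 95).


GCD(66, 95) = 1, unique solution
a^(-1) mod 95 = 36
x = 36 * 75 mod 95 = 40

x ≡ 40 (mod 95)


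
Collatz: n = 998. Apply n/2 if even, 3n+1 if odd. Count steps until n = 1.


998 → 499 → 1498 → 749 → 2248 → 1124 → 562 → 281 → 844 → 422 → 211 → 634 → 317 → 952 → 476 → 238 → 119 → 358 → 179 → 538 → 269 → 808 → 404 → 202 → 101 → 304 → 152 → 76 → 38 → 19 → 58 → 29 → 88 → 44 → 22 → 11 → 34 → 17 → 52 → 26 → 13 → 40 → 20 → 10 → 5 → 16 → 8 → 4 → 2 → 1
Total steps = 49

49 steps


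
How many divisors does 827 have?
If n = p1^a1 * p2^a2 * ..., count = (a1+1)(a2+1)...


827 = 827^1
d(827) = (1+1) = 2

2 divisors


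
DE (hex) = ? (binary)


DE (base 16) = 222 (decimal)
222 (decimal) = 11011110 (base 2)


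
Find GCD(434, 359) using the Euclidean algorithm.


434 = 1 * 359 + 75
359 = 4 * 75 + 59
75 = 1 * 59 + 16
59 = 3 * 16 + 11
16 = 1 * 11 + 5
11 = 2 * 5 + 1
5 = 5 * 1 + 0
GCD = 1


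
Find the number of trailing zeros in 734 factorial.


floor(734/5) = 146
floor(734/25) = 29
floor(734/125) = 5
floor(734/625) = 1
Total = 181

181 trailing zeros


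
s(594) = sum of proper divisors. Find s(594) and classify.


Proper divisors: 1, 2, 3, 6, 9, 11, 18, 22, 27, 33, 54, 66, 99, 198, 297
Sum = 1 + 2 + 3 + 6 + 9 + 11 + 18 + 22 + 27 + 33 + 54 + 66 + 99 + 198 + 297 = 846
846 > 594 → abundant

s(594) = 846 (abundant)


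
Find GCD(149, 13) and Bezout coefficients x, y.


Tabular extended Euclidean (each row: r = 149*s + 13*t):
r=149, s=1, t=0
r=13, s=0, t=1
q=11: r=6, s=1, t=-11   [149*(1) + 13*(-11) = 6]
q=2: r=1, s=-2, t=23   [149*(-2) + 13*(23) = 1]
q=6: r=0, s=13, t=-149   [149*(13) + 13*(-149) = 0]
GCD = 1; from the row with r=1: x=-2, y=23
Check: 149*(-2) + 13*(23) = -298 + 299 = 1

GCD = 1, x = -2, y = 23


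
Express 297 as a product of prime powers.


297 / 3 = 99
99 / 3 = 33
33 / 3 = 11
11 / 11 = 1
297 = 3^3 × 11


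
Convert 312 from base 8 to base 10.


312 (base 8) = 202 (decimal)
202 (decimal) = 202 (base 10)


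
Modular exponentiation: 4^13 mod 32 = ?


4^1 mod 32 = 4
4^2 mod 32 = 16
4^3 mod 32 = 0
4^4 mod 32 = 0
4^5 mod 32 = 0
4^6 mod 32 = 0
4^7 mod 32 = 0
4^8 mod 32 = 0
4^9 mod 32 = 0
4^10 mod 32 = 0
4^11 mod 32 = 0
4^12 mod 32 = 0
4^13 mod 32 = 0


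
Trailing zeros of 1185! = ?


floor(1185/5) = 237
floor(1185/25) = 47
floor(1185/125) = 9
floor(1185/625) = 1
Total = 294

294 trailing zeros


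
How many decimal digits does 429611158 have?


429611158 has 9 digits in base 10
floor(log10(429611158)) + 1 = floor(8.6331) + 1 = 9

9 digits (base 10)


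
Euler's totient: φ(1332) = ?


1332 = 2^2 × 3^2 × 37
Prime factors: 2, 3, 37
φ(1332) = 1332 × (1-1/2) × (1-1/3) × (1-1/37)
= 1332 × 1/2 × 2/3 × 36/37 = 432

φ(1332) = 432


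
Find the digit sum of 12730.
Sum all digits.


1 + 2 + 7 + 3 + 0 = 13


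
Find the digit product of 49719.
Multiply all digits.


4 × 9 × 7 × 1 × 9 = 2268


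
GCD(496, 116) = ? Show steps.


496 = 4 * 116 + 32
116 = 3 * 32 + 20
32 = 1 * 20 + 12
20 = 1 * 12 + 8
12 = 1 * 8 + 4
8 = 2 * 4 + 0
GCD = 4


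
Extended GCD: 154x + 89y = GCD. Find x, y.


Tabular extended Euclidean (each row: r = 154*s + 89*t):
r=154, s=1, t=0
r=89, s=0, t=1
q=1: r=65, s=1, t=-1   [154*(1) + 89*(-1) = 65]
q=1: r=24, s=-1, t=2   [154*(-1) + 89*(2) = 24]
q=2: r=17, s=3, t=-5   [154*(3) + 89*(-5) = 17]
q=1: r=7, s=-4, t=7   [154*(-4) + 89*(7) = 7]
q=2: r=3, s=11, t=-19   [154*(11) + 89*(-19) = 3]
q=2: r=1, s=-26, t=45   [154*(-26) + 89*(45) = 1]
q=3: r=0, s=89, t=-154   [154*(89) + 89*(-154) = 0]
GCD = 1; from the row with r=1: x=-26, y=45
Check: 154*(-26) + 89*(45) = -4004 + 4005 = 1

GCD = 1, x = -26, y = 45


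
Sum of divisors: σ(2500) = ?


Divisors of 2500: 1, 2, 4, 5, 10, 20, 25, 50, 100, 125, 250, 500, 625, 1250, 2500
Sum = 1 + 2 + 4 + 5 + 10 + 20 + 25 + 50 + 100 + 125 + 250 + 500 + 625 + 1250 + 2500 = 5467

σ(2500) = 5467


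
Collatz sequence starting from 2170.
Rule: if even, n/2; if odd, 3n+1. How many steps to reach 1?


2170 → 1085 → 3256 → 1628 → 814 → 407 → 1222 → 611 → 1834 → 917 → 2752 → 1376 → 688 → 344 → 172 → 86 → 43 → 130 → 65 → 196 → 98 → 49 → 148 → 74 → 37 → 112 → 56 → 28 → 14 → 7 → 22 → 11 → 34 → 17 → 52 → 26 → 13 → 40 → 20 → 10 → 5 → 16 → 8 → 4 → 2 → 1
Total steps = 45

45 steps


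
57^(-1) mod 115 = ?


Use the extended Euclidean algorithm on (115, 57); each row r = 115*s + 57*t:
r=115, s=1, t=0
r=57, s=0, t=1
q=2: r=1, s=1, t=-2   [115*(1) + 57*(-2) = 1]
q=57: r=0, s=-57, t=115   [115*(-57) + 57*(115) = 0]
GCD = 1 with t = -2, so 57*(-2) ≡ 1 (mod 115)
Inverse = -2 mod 115 = 113
Check: 57 * 113 = 6441 ≡ 1 (mod 115)

57^(-1) ≡ 113 (mod 115)


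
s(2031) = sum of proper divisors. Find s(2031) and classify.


Proper divisors: 1, 3, 677
Sum = 1 + 3 + 677 = 681
681 < 2031 → deficient

s(2031) = 681 (deficient)


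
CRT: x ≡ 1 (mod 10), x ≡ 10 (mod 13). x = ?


M = 10*13 = 130
M1 = M/10 = 13, M2 = M/13 = 10
M1^(-1) mod 10 = 7, M2^(-1) mod 13 = 4
x = 1*13*7 + 10*10*4 = 491
491 mod 130 = 101
Check: 101 mod 10 = 1 ✓, 101 mod 13 = 10 ✓

x ≡ 101 (mod 130)


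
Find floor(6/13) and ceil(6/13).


6/13 = 0.4615
floor = 0
ceil = 1

floor = 0, ceil = 1


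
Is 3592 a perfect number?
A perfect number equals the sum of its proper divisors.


Proper divisors of 3592: 1, 2, 4, 8, 449, 898, 1796
Sum = 1 + 2 + 4 + 8 + 449 + 898 + 1796 = 3158

No, 3592 is not perfect (3158 ≠ 3592)


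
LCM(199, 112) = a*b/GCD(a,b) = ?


GCD(199, 112) = 1
LCM = 199*112/1 = 22288/1 = 22288

LCM = 22288


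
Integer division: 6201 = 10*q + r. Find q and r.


6201 = 10 * 620 + 1
Check: 6200 + 1 = 6201

q = 620, r = 1


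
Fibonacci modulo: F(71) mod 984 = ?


F(k) mod 984 for k=1..71:
1, 1, 2, 3, 5, 8, 13, 21, 34, 55, 89, 144, 233, 377, 610, 3, 613, 616, 245, 861, 122, 983, 121, 120, 241, 361, 602, 963, 581, 560, 157, 717, 874, 607, 497, 120, 617, 737, 370, 123, 493, 616, 125, 741, 866, 623, 505, 144, 649, 793, 458, 267, 725, 8, 733, 741, 490, 247, 737, 0, 737, 737, 490, 243, 733, 976, 725, 717, 458, 191, 649
F(71) mod 984 = 649


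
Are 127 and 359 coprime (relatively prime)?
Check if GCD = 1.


Euclidean algorithm:
359 = 2 * 127 + 105
127 = 1 * 105 + 22
105 = 4 * 22 + 17
22 = 1 * 17 + 5
17 = 3 * 5 + 2
5 = 2 * 2 + 1
2 = 2 * 1 + 0
GCD(127, 359) = 1

Yes, coprime (GCD = 1)


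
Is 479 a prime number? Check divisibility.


Check divisors up to sqrt(479) = 21.8861
No divisors found.
479 is prime.

Yes, 479 is prime


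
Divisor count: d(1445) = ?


1445 = 5^1 × 17^2
d(1445) = (1+1) × (2+1) = 6

6 divisors


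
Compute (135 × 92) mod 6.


135 × 92 = 12420
12420 mod 6 = 0


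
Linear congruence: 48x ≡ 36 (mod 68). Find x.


GCD(48, 68) = 4 divides 36
Divide: 12x ≡ 9 (mod 17)
x ≡ 5 (mod 17)


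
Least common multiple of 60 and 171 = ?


GCD(60, 171) = 3
LCM = 60*171/3 = 10260/3 = 3420

LCM = 3420


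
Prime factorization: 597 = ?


597 / 3 = 199
199 / 199 = 1
597 = 3 × 199


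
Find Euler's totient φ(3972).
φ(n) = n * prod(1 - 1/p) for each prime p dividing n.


3972 = 2^2 × 3 × 331
Prime factors: 2, 3, 331
φ(3972) = 3972 × (1-1/2) × (1-1/3) × (1-1/331)
= 3972 × 1/2 × 2/3 × 330/331 = 1320

φ(3972) = 1320


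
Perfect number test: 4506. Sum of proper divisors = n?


Proper divisors of 4506: 1, 2, 3, 6, 751, 1502, 2253
Sum = 1 + 2 + 3 + 6 + 751 + 1502 + 2253 = 4518

No, 4506 is not perfect (4518 ≠ 4506)


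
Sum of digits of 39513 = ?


3 + 9 + 5 + 1 + 3 = 21


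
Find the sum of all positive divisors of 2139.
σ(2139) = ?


Divisors of 2139: 1, 3, 23, 31, 69, 93, 713, 2139
Sum = 1 + 3 + 23 + 31 + 69 + 93 + 713 + 2139 = 3072

σ(2139) = 3072


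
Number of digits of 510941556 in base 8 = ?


510941556 in base 8 = 3635054564
Number of digits = 10

10 digits (base 8)


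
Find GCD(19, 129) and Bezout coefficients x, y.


Tabular extended Euclidean (each row: r = 19*s + 129*t):
r=19, s=1, t=0
r=129, s=0, t=1
q=0: r=19, s=1, t=0   [19*(1) + 129*(0) = 19]
q=6: r=15, s=-6, t=1   [19*(-6) + 129*(1) = 15]
q=1: r=4, s=7, t=-1   [19*(7) + 129*(-1) = 4]
q=3: r=3, s=-27, t=4   [19*(-27) + 129*(4) = 3]
q=1: r=1, s=34, t=-5   [19*(34) + 129*(-5) = 1]
q=3: r=0, s=-129, t=19   [19*(-129) + 129*(19) = 0]
GCD = 1; from the row with r=1: x=34, y=-5
Check: 19*(34) + 129*(-5) = 646 - 645 = 1

GCD = 1, x = 34, y = -5


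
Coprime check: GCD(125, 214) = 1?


Euclidean algorithm:
214 = 1 * 125 + 89
125 = 1 * 89 + 36
89 = 2 * 36 + 17
36 = 2 * 17 + 2
17 = 8 * 2 + 1
2 = 2 * 1 + 0
GCD(125, 214) = 1

Yes, coprime (GCD = 1)


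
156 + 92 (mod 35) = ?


156 + 92 = 248
248 mod 35 = 3


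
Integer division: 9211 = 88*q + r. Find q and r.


9211 = 88 * 104 + 59
Check: 9152 + 59 = 9211

q = 104, r = 59


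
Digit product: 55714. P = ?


5 × 5 × 7 × 1 × 4 = 700


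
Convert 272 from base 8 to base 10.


272 (base 8) = 186 (decimal)
186 (decimal) = 186 (base 10)


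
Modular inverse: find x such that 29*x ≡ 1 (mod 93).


Use the extended Euclidean algorithm on (93, 29); each row r = 93*s + 29*t:
r=93, s=1, t=0
r=29, s=0, t=1
q=3: r=6, s=1, t=-3   [93*(1) + 29*(-3) = 6]
q=4: r=5, s=-4, t=13   [93*(-4) + 29*(13) = 5]
q=1: r=1, s=5, t=-16   [93*(5) + 29*(-16) = 1]
q=5: r=0, s=-29, t=93   [93*(-29) + 29*(93) = 0]
GCD = 1 with t = -16, so 29*(-16) ≡ 1 (mod 93)
Inverse = -16 mod 93 = 77
Check: 29 * 77 = 2233 ≡ 1 (mod 93)

29^(-1) ≡ 77 (mod 93)


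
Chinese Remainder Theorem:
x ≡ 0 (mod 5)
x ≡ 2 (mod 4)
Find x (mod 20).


M = 5*4 = 20
M1 = M/5 = 4, M2 = M/4 = 5
M1^(-1) mod 5 = 4, M2^(-1) mod 4 = 1
x = 0*4*4 + 2*5*1 = 10
10 mod 20 = 10
Check: 10 mod 5 = 0 ✓, 10 mod 4 = 2 ✓

x ≡ 10 (mod 20)


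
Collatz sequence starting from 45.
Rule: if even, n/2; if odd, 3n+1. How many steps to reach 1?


45 → 136 → 68 → 34 → 17 → 52 → 26 → 13 → 40 → 20 → 10 → 5 → 16 → 8 → 4 → 2 → 1
Total steps = 16

16 steps


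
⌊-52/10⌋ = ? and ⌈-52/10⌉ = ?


-52/10 = -5.2000
floor = -6
ceil = -5

floor = -6, ceil = -5


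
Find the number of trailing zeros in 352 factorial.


floor(352/5) = 70
floor(352/25) = 14
floor(352/125) = 2
Total = 86

86 trailing zeros


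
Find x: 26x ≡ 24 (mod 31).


GCD(26, 31) = 1, unique solution
a^(-1) mod 31 = 6
x = 6 * 24 mod 31 = 20

x ≡ 20 (mod 31)


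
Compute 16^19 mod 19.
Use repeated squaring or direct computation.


16^1 mod 19 = 16
16^2 mod 19 = 9
16^3 mod 19 = 11
16^4 mod 19 = 5
16^5 mod 19 = 4
16^6 mod 19 = 7
16^7 mod 19 = 17
16^8 mod 19 = 6
16^9 mod 19 = 1
16^10 mod 19 = 16
16^11 mod 19 = 9
16^12 mod 19 = 11
16^13 mod 19 = 5
16^14 mod 19 = 4
16^15 mod 19 = 7
16^16 mod 19 = 17
16^17 mod 19 = 6
16^18 mod 19 = 1
16^19 mod 19 = 16


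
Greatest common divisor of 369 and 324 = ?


369 = 1 * 324 + 45
324 = 7 * 45 + 9
45 = 5 * 9 + 0
GCD = 9


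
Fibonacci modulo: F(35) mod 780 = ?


F(k) mod 780 for k=1..35:
1, 1, 2, 3, 5, 8, 13, 21, 34, 55, 89, 144, 233, 377, 610, 207, 37, 244, 281, 525, 26, 551, 577, 348, 145, 493, 638, 351, 209, 560, 769, 549, 538, 307, 65
F(35) mod 780 = 65


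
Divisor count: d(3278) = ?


3278 = 2^1 × 11^1 × 149^1
d(3278) = (1+1) × (1+1) × (1+1) = 8

8 divisors


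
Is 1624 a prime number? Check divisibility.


1624 / 2 = 812 (exact division)
1624 is NOT prime.

No, 1624 is not prime


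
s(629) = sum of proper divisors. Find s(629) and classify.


Proper divisors: 1, 17, 37
Sum = 1 + 17 + 37 = 55
55 < 629 → deficient

s(629) = 55 (deficient)


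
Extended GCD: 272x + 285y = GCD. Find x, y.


Tabular extended Euclidean (each row: r = 272*s + 285*t):
r=272, s=1, t=0
r=285, s=0, t=1
q=0: r=272, s=1, t=0   [272*(1) + 285*(0) = 272]
q=1: r=13, s=-1, t=1   [272*(-1) + 285*(1) = 13]
q=20: r=12, s=21, t=-20   [272*(21) + 285*(-20) = 12]
q=1: r=1, s=-22, t=21   [272*(-22) + 285*(21) = 1]
q=12: r=0, s=285, t=-272   [272*(285) + 285*(-272) = 0]
GCD = 1; from the row with r=1: x=-22, y=21
Check: 272*(-22) + 285*(21) = -5984 + 5985 = 1

GCD = 1, x = -22, y = 21


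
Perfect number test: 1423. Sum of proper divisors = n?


Proper divisors of 1423: 1
Sum = 1 = 1

No, 1423 is not perfect (1 ≠ 1423)


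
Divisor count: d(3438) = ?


3438 = 2^1 × 3^2 × 191^1
d(3438) = (1+1) × (2+1) × (1+1) = 12

12 divisors


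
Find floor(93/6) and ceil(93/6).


93/6 = 15.5000
floor = 15
ceil = 16

floor = 15, ceil = 16


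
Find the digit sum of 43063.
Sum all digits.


4 + 3 + 0 + 6 + 3 = 16


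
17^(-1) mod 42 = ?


Use the extended Euclidean algorithm on (42, 17); each row r = 42*s + 17*t:
r=42, s=1, t=0
r=17, s=0, t=1
q=2: r=8, s=1, t=-2   [42*(1) + 17*(-2) = 8]
q=2: r=1, s=-2, t=5   [42*(-2) + 17*(5) = 1]
q=8: r=0, s=17, t=-42   [42*(17) + 17*(-42) = 0]
GCD = 1 with t = 5, so 17*(5) ≡ 1 (mod 42)
Inverse = 5 mod 42 = 5
Check: 17 * 5 = 85 ≡ 1 (mod 42)

17^(-1) ≡ 5 (mod 42)


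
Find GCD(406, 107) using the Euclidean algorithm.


406 = 3 * 107 + 85
107 = 1 * 85 + 22
85 = 3 * 22 + 19
22 = 1 * 19 + 3
19 = 6 * 3 + 1
3 = 3 * 1 + 0
GCD = 1


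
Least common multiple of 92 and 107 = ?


GCD(92, 107) = 1
LCM = 92*107/1 = 9844/1 = 9844

LCM = 9844


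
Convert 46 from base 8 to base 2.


46 (base 8) = 38 (decimal)
38 (decimal) = 100110 (base 2)


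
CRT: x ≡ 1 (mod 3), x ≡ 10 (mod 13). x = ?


M = 3*13 = 39
M1 = M/3 = 13, M2 = M/13 = 3
M1^(-1) mod 3 = 1, M2^(-1) mod 13 = 9
x = 1*13*1 + 10*3*9 = 283
283 mod 39 = 10
Check: 10 mod 3 = 1 ✓, 10 mod 13 = 10 ✓

x ≡ 10 (mod 39)


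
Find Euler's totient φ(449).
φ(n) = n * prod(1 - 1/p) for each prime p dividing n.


449 = 449
Prime factors: 449
φ(449) = 449 × (1-1/449)
= 449 × 448/449 = 448

φ(449) = 448


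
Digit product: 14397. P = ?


1 × 4 × 3 × 9 × 7 = 756


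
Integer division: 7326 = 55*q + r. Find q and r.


7326 = 55 * 133 + 11
Check: 7315 + 11 = 7326

q = 133, r = 11


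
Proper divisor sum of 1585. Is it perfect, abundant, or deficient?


Proper divisors: 1, 5, 317
Sum = 1 + 5 + 317 = 323
323 < 1585 → deficient

s(1585) = 323 (deficient)


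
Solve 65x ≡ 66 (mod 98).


GCD(65, 98) = 1, unique solution
a^(-1) mod 98 = 95
x = 95 * 66 mod 98 = 96

x ≡ 96 (mod 98)


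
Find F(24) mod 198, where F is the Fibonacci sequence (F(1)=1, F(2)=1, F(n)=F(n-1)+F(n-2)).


F(k) mod 198 for k=1..24:
1, 1, 2, 3, 5, 8, 13, 21, 34, 55, 89, 144, 35, 179, 16, 195, 13, 10, 23, 33, 56, 89, 145, 36
F(24) mod 198 = 36


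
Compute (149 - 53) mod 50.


149 - 53 = 96
96 mod 50 = 46


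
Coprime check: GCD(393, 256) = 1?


Euclidean algorithm:
393 = 1 * 256 + 137
256 = 1 * 137 + 119
137 = 1 * 119 + 18
119 = 6 * 18 + 11
18 = 1 * 11 + 7
11 = 1 * 7 + 4
7 = 1 * 4 + 3
4 = 1 * 3 + 1
3 = 3 * 1 + 0
GCD(393, 256) = 1

Yes, coprime (GCD = 1)


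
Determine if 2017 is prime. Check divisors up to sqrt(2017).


Check divisors up to sqrt(2017) = 44.9110
No divisors found.
2017 is prime.

Yes, 2017 is prime


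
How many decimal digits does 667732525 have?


667732525 has 9 digits in base 10
floor(log10(667732525)) + 1 = floor(8.8246) + 1 = 9

9 digits (base 10)


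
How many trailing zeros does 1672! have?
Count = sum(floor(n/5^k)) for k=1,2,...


floor(1672/5) = 334
floor(1672/25) = 66
floor(1672/125) = 13
floor(1672/625) = 2
Total = 415

415 trailing zeros


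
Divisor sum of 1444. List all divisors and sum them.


Divisors of 1444: 1, 2, 4, 19, 38, 76, 361, 722, 1444
Sum = 1 + 2 + 4 + 19 + 38 + 76 + 361 + 722 + 1444 = 2667

σ(1444) = 2667


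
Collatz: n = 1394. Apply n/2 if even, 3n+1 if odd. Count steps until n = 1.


1394 → 697 → 2092 → 1046 → 523 → 1570 → 785 → 2356 → 1178 → 589 → 1768 → 884 → 442 → 221 → 664 → 332 → 166 → 83 → 250 → 125 → 376 → 188 → 94 → 47 → 142 → 71 → 214 → 107 → 322 → 161 → 484 → 242 → 121 → 364 → 182 → 91 → 274 → 137 → 412 → 206 → 103 → 310 → 155 → 466 → 233 → 700 → 350 → 175 → 526 → 263 → 790 → 395 → 1186 → 593 → 1780 → 890 → 445 → 1336 → 668 → 334 → 167 → 502 → 251 → 754 → 377 → 1132 → 566 → 283 → 850 → 425 → 1276 → 638 → 319 → 958 → 479 → 1438 → 719 → 2158 → 1079 → 3238 → 1619 → 4858 → 2429 → 7288 → 3644 → 1822 → 911 → 2734 → 1367 → 4102 → 2051 → 6154 → 3077 → 9232 → 4616 → 2308 → 1154 → 577 → 1732 → 866 → 433 → 1300 → 650 → 325 → 976 → 488 → 244 → 122 → 61 → 184 → 92 → 46 → 23 → 70 → 35 → 106 → 53 → 160 → 80 → 40 → 20 → 10 → 5 → 16 → 8 → 4 → 2 → 1
Total steps = 127

127 steps


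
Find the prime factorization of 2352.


2352 / 2 = 1176
1176 / 2 = 588
588 / 2 = 294
294 / 2 = 147
147 / 3 = 49
49 / 7 = 7
7 / 7 = 1
2352 = 2^4 × 3 × 7^2


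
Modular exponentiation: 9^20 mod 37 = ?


9^1 mod 37 = 9
9^2 mod 37 = 7
9^3 mod 37 = 26
9^4 mod 37 = 12
9^5 mod 37 = 34
9^6 mod 37 = 10
9^7 mod 37 = 16
9^8 mod 37 = 33
9^9 mod 37 = 1
9^10 mod 37 = 9
9^11 mod 37 = 7
9^12 mod 37 = 26
9^13 mod 37 = 12
9^14 mod 37 = 34
9^15 mod 37 = 10
9^16 mod 37 = 16
9^17 mod 37 = 33
9^18 mod 37 = 1
9^19 mod 37 = 9
9^20 mod 37 = 7


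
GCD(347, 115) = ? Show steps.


347 = 3 * 115 + 2
115 = 57 * 2 + 1
2 = 2 * 1 + 0
GCD = 1


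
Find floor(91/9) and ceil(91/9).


91/9 = 10.1111
floor = 10
ceil = 11

floor = 10, ceil = 11


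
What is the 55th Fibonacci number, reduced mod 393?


F(k) mod 393 for k=1..55:
1, 1, 2, 3, 5, 8, 13, 21, 34, 55, 89, 144, 233, 377, 217, 201, 25, 226, 251, 84, 335, 26, 361, 387, 355, 349, 311, 267, 185, 59, 244, 303, 154, 64, 218, 282, 107, 389, 103, 99, 202, 301, 110, 18, 128, 146, 274, 27, 301, 328, 236, 171, 14, 185, 199
F(55) mod 393 = 199


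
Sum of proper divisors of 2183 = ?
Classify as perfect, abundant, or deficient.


Proper divisors: 1, 37, 59
Sum = 1 + 37 + 59 = 97
97 < 2183 → deficient

s(2183) = 97 (deficient)


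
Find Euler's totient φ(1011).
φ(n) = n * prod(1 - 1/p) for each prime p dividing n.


1011 = 3 × 337
Prime factors: 3, 337
φ(1011) = 1011 × (1-1/3) × (1-1/337)
= 1011 × 2/3 × 336/337 = 672

φ(1011) = 672


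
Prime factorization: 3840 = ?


3840 / 2 = 1920
1920 / 2 = 960
960 / 2 = 480
480 / 2 = 240
240 / 2 = 120
120 / 2 = 60
60 / 2 = 30
30 / 2 = 15
15 / 3 = 5
5 / 5 = 1
3840 = 2^8 × 3 × 5


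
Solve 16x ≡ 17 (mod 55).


GCD(16, 55) = 1, unique solution
a^(-1) mod 55 = 31
x = 31 * 17 mod 55 = 32

x ≡ 32 (mod 55)


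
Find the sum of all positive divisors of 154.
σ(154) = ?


Divisors of 154: 1, 2, 7, 11, 14, 22, 77, 154
Sum = 1 + 2 + 7 + 11 + 14 + 22 + 77 + 154 = 288

σ(154) = 288


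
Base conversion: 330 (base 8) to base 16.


330 (base 8) = 216 (decimal)
216 (decimal) = D8 (base 16)


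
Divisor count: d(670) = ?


670 = 2^1 × 5^1 × 67^1
d(670) = (1+1) × (1+1) × (1+1) = 8

8 divisors


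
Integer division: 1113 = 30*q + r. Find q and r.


1113 = 30 * 37 + 3
Check: 1110 + 3 = 1113

q = 37, r = 3


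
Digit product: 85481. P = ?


8 × 5 × 4 × 8 × 1 = 1280


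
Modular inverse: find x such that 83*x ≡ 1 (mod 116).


Use the extended Euclidean algorithm on (116, 83); each row r = 116*s + 83*t:
r=116, s=1, t=0
r=83, s=0, t=1
q=1: r=33, s=1, t=-1   [116*(1) + 83*(-1) = 33]
q=2: r=17, s=-2, t=3   [116*(-2) + 83*(3) = 17]
q=1: r=16, s=3, t=-4   [116*(3) + 83*(-4) = 16]
q=1: r=1, s=-5, t=7   [116*(-5) + 83*(7) = 1]
q=16: r=0, s=83, t=-116   [116*(83) + 83*(-116) = 0]
GCD = 1 with t = 7, so 83*(7) ≡ 1 (mod 116)
Inverse = 7 mod 116 = 7
Check: 83 * 7 = 581 ≡ 1 (mod 116)

83^(-1) ≡ 7 (mod 116)


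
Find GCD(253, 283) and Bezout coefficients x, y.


Tabular extended Euclidean (each row: r = 253*s + 283*t):
r=253, s=1, t=0
r=283, s=0, t=1
q=0: r=253, s=1, t=0   [253*(1) + 283*(0) = 253]
q=1: r=30, s=-1, t=1   [253*(-1) + 283*(1) = 30]
q=8: r=13, s=9, t=-8   [253*(9) + 283*(-8) = 13]
q=2: r=4, s=-19, t=17   [253*(-19) + 283*(17) = 4]
q=3: r=1, s=66, t=-59   [253*(66) + 283*(-59) = 1]
q=4: r=0, s=-283, t=253   [253*(-283) + 283*(253) = 0]
GCD = 1; from the row with r=1: x=66, y=-59
Check: 253*(66) + 283*(-59) = 16698 - 16697 = 1

GCD = 1, x = 66, y = -59


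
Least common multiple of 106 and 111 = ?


GCD(106, 111) = 1
LCM = 106*111/1 = 11766/1 = 11766

LCM = 11766


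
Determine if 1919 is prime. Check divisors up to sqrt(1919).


1919 / 19 = 101 (exact division)
1919 is NOT prime.

No, 1919 is not prime


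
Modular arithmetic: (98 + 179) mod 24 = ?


98 + 179 = 277
277 mod 24 = 13


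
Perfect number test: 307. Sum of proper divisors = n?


Proper divisors of 307: 1
Sum = 1 = 1

No, 307 is not perfect (1 ≠ 307)


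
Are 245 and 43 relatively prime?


Euclidean algorithm:
245 = 5 * 43 + 30
43 = 1 * 30 + 13
30 = 2 * 13 + 4
13 = 3 * 4 + 1
4 = 4 * 1 + 0
GCD(245, 43) = 1

Yes, coprime (GCD = 1)


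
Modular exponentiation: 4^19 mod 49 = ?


4^1 mod 49 = 4
4^2 mod 49 = 16
4^3 mod 49 = 15
4^4 mod 49 = 11
4^5 mod 49 = 44
4^6 mod 49 = 29
4^7 mod 49 = 18
4^8 mod 49 = 23
4^9 mod 49 = 43
4^10 mod 49 = 25
4^11 mod 49 = 2
4^12 mod 49 = 8
4^13 mod 49 = 32
4^14 mod 49 = 30
4^15 mod 49 = 22
4^16 mod 49 = 39
4^17 mod 49 = 9
4^18 mod 49 = 36
4^19 mod 49 = 46


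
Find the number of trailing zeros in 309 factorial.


floor(309/5) = 61
floor(309/25) = 12
floor(309/125) = 2
Total = 75

75 trailing zeros


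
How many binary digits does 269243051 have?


269243051 in base 2 = 10000000011000101001010101011
Number of digits = 29

29 digits (base 2)


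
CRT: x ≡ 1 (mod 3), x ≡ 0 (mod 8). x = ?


M = 3*8 = 24
M1 = M/3 = 8, M2 = M/8 = 3
M1^(-1) mod 3 = 2, M2^(-1) mod 8 = 3
x = 1*8*2 + 0*3*3 = 16
16 mod 24 = 16
Check: 16 mod 3 = 1 ✓, 16 mod 8 = 0 ✓

x ≡ 16 (mod 24)


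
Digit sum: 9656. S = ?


9 + 6 + 5 + 6 = 26


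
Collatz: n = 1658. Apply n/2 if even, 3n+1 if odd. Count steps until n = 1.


1658 → 829 → 2488 → 1244 → 622 → 311 → 934 → 467 → 1402 → 701 → 2104 → 1052 → 526 → 263 → 790 → 395 → 1186 → 593 → 1780 → 890 → 445 → 1336 → 668 → 334 → 167 → 502 → 251 → 754 → 377 → 1132 → 566 → 283 → 850 → 425 → 1276 → 638 → 319 → 958 → 479 → 1438 → 719 → 2158 → 1079 → 3238 → 1619 → 4858 → 2429 → 7288 → 3644 → 1822 → 911 → 2734 → 1367 → 4102 → 2051 → 6154 → 3077 → 9232 → 4616 → 2308 → 1154 → 577 → 1732 → 866 → 433 → 1300 → 650 → 325 → 976 → 488 → 244 → 122 → 61 → 184 → 92 → 46 → 23 → 70 → 35 → 106 → 53 → 160 → 80 → 40 → 20 → 10 → 5 → 16 → 8 → 4 → 2 → 1
Total steps = 91

91 steps


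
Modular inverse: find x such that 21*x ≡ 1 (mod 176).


Use the extended Euclidean algorithm on (176, 21); each row r = 176*s + 21*t:
r=176, s=1, t=0
r=21, s=0, t=1
q=8: r=8, s=1, t=-8   [176*(1) + 21*(-8) = 8]
q=2: r=5, s=-2, t=17   [176*(-2) + 21*(17) = 5]
q=1: r=3, s=3, t=-25   [176*(3) + 21*(-25) = 3]
q=1: r=2, s=-5, t=42   [176*(-5) + 21*(42) = 2]
q=1: r=1, s=8, t=-67   [176*(8) + 21*(-67) = 1]
q=2: r=0, s=-21, t=176   [176*(-21) + 21*(176) = 0]
GCD = 1 with t = -67, so 21*(-67) ≡ 1 (mod 176)
Inverse = -67 mod 176 = 109
Check: 21 * 109 = 2289 ≡ 1 (mod 176)

21^(-1) ≡ 109 (mod 176)


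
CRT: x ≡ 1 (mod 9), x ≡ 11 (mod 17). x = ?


M = 9*17 = 153
M1 = M/9 = 17, M2 = M/17 = 9
M1^(-1) mod 9 = 8, M2^(-1) mod 17 = 2
x = 1*17*8 + 11*9*2 = 334
334 mod 153 = 28
Check: 28 mod 9 = 1 ✓, 28 mod 17 = 11 ✓

x ≡ 28 (mod 153)


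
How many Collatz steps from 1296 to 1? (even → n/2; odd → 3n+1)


1296 → 648 → 324 → 162 → 81 → 244 → 122 → 61 → 184 → 92 → 46 → 23 → 70 → 35 → 106 → 53 → 160 → 80 → 40 → 20 → 10 → 5 → 16 → 8 → 4 → 2 → 1
Total steps = 26

26 steps


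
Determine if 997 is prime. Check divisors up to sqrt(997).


Check divisors up to sqrt(997) = 31.5753
No divisors found.
997 is prime.

Yes, 997 is prime


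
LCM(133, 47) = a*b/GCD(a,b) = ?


GCD(133, 47) = 1
LCM = 133*47/1 = 6251/1 = 6251

LCM = 6251


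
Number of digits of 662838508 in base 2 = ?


662838508 in base 2 = 100111100000100001110011101100
Number of digits = 30

30 digits (base 2)


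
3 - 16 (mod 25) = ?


3 - 16 = -13
-13 mod 25 = 12


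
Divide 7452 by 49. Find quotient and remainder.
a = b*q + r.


7452 = 49 * 152 + 4
Check: 7448 + 4 = 7452

q = 152, r = 4


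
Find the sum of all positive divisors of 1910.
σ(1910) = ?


Divisors of 1910: 1, 2, 5, 10, 191, 382, 955, 1910
Sum = 1 + 2 + 5 + 10 + 191 + 382 + 955 + 1910 = 3456

σ(1910) = 3456


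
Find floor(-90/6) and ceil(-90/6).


-90/6 = -15.0000
floor = -15
ceil = -15

floor = -15, ceil = -15


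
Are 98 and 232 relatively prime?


Euclidean algorithm:
232 = 2 * 98 + 36
98 = 2 * 36 + 26
36 = 1 * 26 + 10
26 = 2 * 10 + 6
10 = 1 * 6 + 4
6 = 1 * 4 + 2
4 = 2 * 2 + 0
GCD(98, 232) = 2

No, not coprime (GCD = 2)


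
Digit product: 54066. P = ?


5 × 4 × 0 × 6 × 6 = 0


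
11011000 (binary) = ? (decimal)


11011000 (base 2) = 216 (decimal)
216 (decimal) = 216 (base 10)


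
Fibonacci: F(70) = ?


Sequence: 1, 1, 2, 3, 5, 8, 13, 21, 34, 55, 89, 144, 233, 377, 610, 987, 1597, 2584, 4181, 6765, 10946, 17711, 28657, 46368, 75025, 121393, 196418, 317811, 514229, 832040, 1346269, 2178309, 3524578, 5702887, 9227465, 14930352, 24157817, 39088169, 63245986, 102334155, 165580141, 267914296, 433494437, 701408733, 1134903170, 1836311903, 2971215073, 4807526976, 7778742049, 12586269025, 20365011074, 32951280099, 53316291173, 86267571272, 139583862445, 225851433717, 365435296162, 591286729879, 956722026041, 1548008755920, 2504730781961, 4052739537881, 6557470319842, 10610209857723, 17167680177565, 27777890035288, 44945570212853, 72723460248141, 117669030460994, 190392490709135
F(70) = 190392490709135


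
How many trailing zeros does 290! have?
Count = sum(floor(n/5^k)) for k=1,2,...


floor(290/5) = 58
floor(290/25) = 11
floor(290/125) = 2
Total = 71

71 trailing zeros


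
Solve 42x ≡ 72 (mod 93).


GCD(42, 93) = 3 divides 72
Divide: 14x ≡ 24 (mod 31)
x ≡ 15 (mod 31)


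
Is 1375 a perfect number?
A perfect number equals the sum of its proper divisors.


Proper divisors of 1375: 1, 5, 11, 25, 55, 125, 275
Sum = 1 + 5 + 11 + 25 + 55 + 125 + 275 = 497

No, 1375 is not perfect (497 ≠ 1375)


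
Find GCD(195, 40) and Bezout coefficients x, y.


Tabular extended Euclidean (each row: r = 195*s + 40*t):
r=195, s=1, t=0
r=40, s=0, t=1
q=4: r=35, s=1, t=-4   [195*(1) + 40*(-4) = 35]
q=1: r=5, s=-1, t=5   [195*(-1) + 40*(5) = 5]
q=7: r=0, s=8, t=-39   [195*(8) + 40*(-39) = 0]
GCD = 5; from the row with r=5: x=-1, y=5
Check: 195*(-1) + 40*(5) = -195 + 200 = 5

GCD = 5, x = -1, y = 5


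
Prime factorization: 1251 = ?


1251 / 3 = 417
417 / 3 = 139
139 / 139 = 1
1251 = 3^2 × 139


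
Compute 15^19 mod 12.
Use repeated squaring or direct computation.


15^1 mod 12 = 3
15^2 mod 12 = 9
15^3 mod 12 = 3
15^4 mod 12 = 9
15^5 mod 12 = 3
15^6 mod 12 = 9
15^7 mod 12 = 3
15^8 mod 12 = 9
15^9 mod 12 = 3
15^10 mod 12 = 9
15^11 mod 12 = 3
15^12 mod 12 = 9
15^13 mod 12 = 3
15^14 mod 12 = 9
15^15 mod 12 = 3
15^16 mod 12 = 9
15^17 mod 12 = 3
15^18 mod 12 = 9
15^19 mod 12 = 3


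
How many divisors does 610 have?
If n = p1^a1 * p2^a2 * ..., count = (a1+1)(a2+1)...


610 = 2^1 × 5^1 × 61^1
d(610) = (1+1) × (1+1) × (1+1) = 8

8 divisors


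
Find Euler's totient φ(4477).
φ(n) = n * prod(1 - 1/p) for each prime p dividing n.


4477 = 11^2 × 37
Prime factors: 11, 37
φ(4477) = 4477 × (1-1/11) × (1-1/37)
= 4477 × 10/11 × 36/37 = 3960

φ(4477) = 3960


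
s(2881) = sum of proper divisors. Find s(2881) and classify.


Proper divisors: 1, 43, 67
Sum = 1 + 43 + 67 = 111
111 < 2881 → deficient

s(2881) = 111 (deficient)


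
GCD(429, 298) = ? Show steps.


429 = 1 * 298 + 131
298 = 2 * 131 + 36
131 = 3 * 36 + 23
36 = 1 * 23 + 13
23 = 1 * 13 + 10
13 = 1 * 10 + 3
10 = 3 * 3 + 1
3 = 3 * 1 + 0
GCD = 1


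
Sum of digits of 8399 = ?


8 + 3 + 9 + 9 = 29


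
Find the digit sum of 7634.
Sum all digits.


7 + 6 + 3 + 4 = 20


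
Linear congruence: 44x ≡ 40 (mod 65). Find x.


GCD(44, 65) = 1, unique solution
a^(-1) mod 65 = 34
x = 34 * 40 mod 65 = 60

x ≡ 60 (mod 65)


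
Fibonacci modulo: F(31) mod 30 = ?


F(k) mod 30 for k=1..31:
1, 1, 2, 3, 5, 8, 13, 21, 4, 25, 29, 24, 23, 17, 10, 27, 7, 4, 11, 15, 26, 11, 7, 18, 25, 13, 8, 21, 29, 20, 19
F(31) mod 30 = 19


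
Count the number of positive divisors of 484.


484 = 2^2 × 11^2
d(484) = (2+1) × (2+1) = 9

9 divisors


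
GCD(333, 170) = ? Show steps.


333 = 1 * 170 + 163
170 = 1 * 163 + 7
163 = 23 * 7 + 2
7 = 3 * 2 + 1
2 = 2 * 1 + 0
GCD = 1


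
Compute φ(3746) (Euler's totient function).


3746 = 2 × 1873
Prime factors: 2, 1873
φ(3746) = 3746 × (1-1/2) × (1-1/1873)
= 3746 × 1/2 × 1872/1873 = 1872

φ(3746) = 1872


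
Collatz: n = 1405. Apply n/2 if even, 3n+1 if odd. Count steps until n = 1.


1405 → 4216 → 2108 → 1054 → 527 → 1582 → 791 → 2374 → 1187 → 3562 → 1781 → 5344 → 2672 → 1336 → 668 → 334 → 167 → 502 → 251 → 754 → 377 → 1132 → 566 → 283 → 850 → 425 → 1276 → 638 → 319 → 958 → 479 → 1438 → 719 → 2158 → 1079 → 3238 → 1619 → 4858 → 2429 → 7288 → 3644 → 1822 → 911 → 2734 → 1367 → 4102 → 2051 → 6154 → 3077 → 9232 → 4616 → 2308 → 1154 → 577 → 1732 → 866 → 433 → 1300 → 650 → 325 → 976 → 488 → 244 → 122 → 61 → 184 → 92 → 46 → 23 → 70 → 35 → 106 → 53 → 160 → 80 → 40 → 20 → 10 → 5 → 16 → 8 → 4 → 2 → 1
Total steps = 83

83 steps


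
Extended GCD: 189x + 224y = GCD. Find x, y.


Tabular extended Euclidean (each row: r = 189*s + 224*t):
r=189, s=1, t=0
r=224, s=0, t=1
q=0: r=189, s=1, t=0   [189*(1) + 224*(0) = 189]
q=1: r=35, s=-1, t=1   [189*(-1) + 224*(1) = 35]
q=5: r=14, s=6, t=-5   [189*(6) + 224*(-5) = 14]
q=2: r=7, s=-13, t=11   [189*(-13) + 224*(11) = 7]
q=2: r=0, s=32, t=-27   [189*(32) + 224*(-27) = 0]
GCD = 7; from the row with r=7: x=-13, y=11
Check: 189*(-13) + 224*(11) = -2457 + 2464 = 7

GCD = 7, x = -13, y = 11


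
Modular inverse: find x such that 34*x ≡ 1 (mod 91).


Use the extended Euclidean algorithm on (91, 34); each row r = 91*s + 34*t:
r=91, s=1, t=0
r=34, s=0, t=1
q=2: r=23, s=1, t=-2   [91*(1) + 34*(-2) = 23]
q=1: r=11, s=-1, t=3   [91*(-1) + 34*(3) = 11]
q=2: r=1, s=3, t=-8   [91*(3) + 34*(-8) = 1]
q=11: r=0, s=-34, t=91   [91*(-34) + 34*(91) = 0]
GCD = 1 with t = -8, so 34*(-8) ≡ 1 (mod 91)
Inverse = -8 mod 91 = 83
Check: 34 * 83 = 2822 ≡ 1 (mod 91)

34^(-1) ≡ 83 (mod 91)


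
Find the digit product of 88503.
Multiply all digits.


8 × 8 × 5 × 0 × 3 = 0


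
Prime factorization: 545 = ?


545 / 5 = 109
109 / 109 = 1
545 = 5 × 109


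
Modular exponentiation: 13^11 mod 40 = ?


13^1 mod 40 = 13
13^2 mod 40 = 9
13^3 mod 40 = 37
13^4 mod 40 = 1
13^5 mod 40 = 13
13^6 mod 40 = 9
13^7 mod 40 = 37
13^8 mod 40 = 1
13^9 mod 40 = 13
13^10 mod 40 = 9
13^11 mod 40 = 37


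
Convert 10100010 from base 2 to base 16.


10100010 (base 2) = 162 (decimal)
162 (decimal) = A2 (base 16)


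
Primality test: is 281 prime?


Check divisors up to sqrt(281) = 16.7631
No divisors found.
281 is prime.

Yes, 281 is prime


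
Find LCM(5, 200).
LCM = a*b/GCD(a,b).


GCD(5, 200) = 5
LCM = 5*200/5 = 1000/5 = 200

LCM = 200


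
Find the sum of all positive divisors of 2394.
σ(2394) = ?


Divisors of 2394: 1, 2, 3, 6, 7, 9, 14, 18, 19, 21, 38, 42, 57, 63, 114, 126, 133, 171, 266, 342, 399, 798, 1197, 2394
Sum = 1 + 2 + 3 + 6 + 7 + 9 + 14 + 18 + 19 + 21 + 38 + 42 + 57 + 63 + 114 + 126 + 133 + 171 + 266 + 342 + 399 + 798 + 1197 + 2394 = 6240

σ(2394) = 6240


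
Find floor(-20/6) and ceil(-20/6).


-20/6 = -3.3333
floor = -4
ceil = -3

floor = -4, ceil = -3


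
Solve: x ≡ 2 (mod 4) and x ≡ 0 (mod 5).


M = 4*5 = 20
M1 = M/4 = 5, M2 = M/5 = 4
M1^(-1) mod 4 = 1, M2^(-1) mod 5 = 4
x = 2*5*1 + 0*4*4 = 10
10 mod 20 = 10
Check: 10 mod 4 = 2 ✓, 10 mod 5 = 0 ✓

x ≡ 10 (mod 20)


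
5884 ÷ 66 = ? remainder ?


5884 = 66 * 89 + 10
Check: 5874 + 10 = 5884

q = 89, r = 10


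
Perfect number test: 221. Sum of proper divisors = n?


Proper divisors of 221: 1, 13, 17
Sum = 1 + 13 + 17 = 31

No, 221 is not perfect (31 ≠ 221)


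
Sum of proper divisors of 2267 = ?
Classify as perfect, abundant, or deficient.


Proper divisors: 1
Sum = 1 = 1
1 < 2267 → deficient

s(2267) = 1 (deficient)


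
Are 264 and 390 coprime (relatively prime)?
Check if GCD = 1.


Euclidean algorithm:
390 = 1 * 264 + 126
264 = 2 * 126 + 12
126 = 10 * 12 + 6
12 = 2 * 6 + 0
GCD(264, 390) = 6

No, not coprime (GCD = 6)


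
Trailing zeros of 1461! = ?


floor(1461/5) = 292
floor(1461/25) = 58
floor(1461/125) = 11
floor(1461/625) = 2
Total = 363

363 trailing zeros


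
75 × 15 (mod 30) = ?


75 × 15 = 1125
1125 mod 30 = 15


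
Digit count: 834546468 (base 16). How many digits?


834546468 in base 16 = 31BE2B24
Number of digits = 8

8 digits (base 16)


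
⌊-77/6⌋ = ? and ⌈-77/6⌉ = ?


-77/6 = -12.8333
floor = -13
ceil = -12

floor = -13, ceil = -12


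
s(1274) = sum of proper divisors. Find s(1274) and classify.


Proper divisors: 1, 2, 7, 13, 14, 26, 49, 91, 98, 182, 637
Sum = 1 + 2 + 7 + 13 + 14 + 26 + 49 + 91 + 98 + 182 + 637 = 1120
1120 < 1274 → deficient

s(1274) = 1120 (deficient)


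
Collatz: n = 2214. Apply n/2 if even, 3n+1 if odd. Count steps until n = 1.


2214 → 1107 → 3322 → 1661 → 4984 → 2492 → 1246 → 623 → 1870 → 935 → 2806 → 1403 → 4210 → 2105 → 6316 → 3158 → 1579 → 4738 → 2369 → 7108 → 3554 → 1777 → 5332 → 2666 → 1333 → 4000 → 2000 → 1000 → 500 → 250 → 125 → 376 → 188 → 94 → 47 → 142 → 71 → 214 → 107 → 322 → 161 → 484 → 242 → 121 → 364 → 182 → 91 → 274 → 137 → 412 → 206 → 103 → 310 → 155 → 466 → 233 → 700 → 350 → 175 → 526 → 263 → 790 → 395 → 1186 → 593 → 1780 → 890 → 445 → 1336 → 668 → 334 → 167 → 502 → 251 → 754 → 377 → 1132 → 566 → 283 → 850 → 425 → 1276 → 638 → 319 → 958 → 479 → 1438 → 719 → 2158 → 1079 → 3238 → 1619 → 4858 → 2429 → 7288 → 3644 → 1822 → 911 → 2734 → 1367 → 4102 → 2051 → 6154 → 3077 → 9232 → 4616 → 2308 → 1154 → 577 → 1732 → 866 → 433 → 1300 → 650 → 325 → 976 → 488 → 244 → 122 → 61 → 184 → 92 → 46 → 23 → 70 → 35 → 106 → 53 → 160 → 80 → 40 → 20 → 10 → 5 → 16 → 8 → 4 → 2 → 1
Total steps = 138

138 steps
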